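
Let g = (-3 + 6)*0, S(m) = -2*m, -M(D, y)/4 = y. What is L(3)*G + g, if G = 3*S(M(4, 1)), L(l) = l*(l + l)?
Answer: 432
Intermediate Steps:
M(D, y) = -4*y
L(l) = 2*l² (L(l) = l*(2*l) = 2*l²)
g = 0 (g = 3*0 = 0)
G = 24 (G = 3*(-(-8)) = 3*(-2*(-4)) = 3*8 = 24)
L(3)*G + g = (2*3²)*24 + 0 = (2*9)*24 + 0 = 18*24 + 0 = 432 + 0 = 432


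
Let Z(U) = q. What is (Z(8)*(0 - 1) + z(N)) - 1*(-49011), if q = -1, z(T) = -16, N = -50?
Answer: 48996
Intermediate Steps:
Z(U) = -1
(Z(8)*(0 - 1) + z(N)) - 1*(-49011) = (-(0 - 1) - 16) - 1*(-49011) = (-1*(-1) - 16) + 49011 = (1 - 16) + 49011 = -15 + 49011 = 48996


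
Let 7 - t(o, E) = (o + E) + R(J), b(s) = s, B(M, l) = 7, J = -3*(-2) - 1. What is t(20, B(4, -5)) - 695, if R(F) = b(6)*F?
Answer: -745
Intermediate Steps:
J = 5 (J = 6 - 1 = 5)
R(F) = 6*F
t(o, E) = -23 - E - o (t(o, E) = 7 - ((o + E) + 6*5) = 7 - ((E + o) + 30) = 7 - (30 + E + o) = 7 + (-30 - E - o) = -23 - E - o)
t(20, B(4, -5)) - 695 = (-23 - 1*7 - 1*20) - 695 = (-23 - 7 - 20) - 695 = -50 - 695 = -745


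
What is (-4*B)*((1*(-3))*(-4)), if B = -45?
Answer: 2160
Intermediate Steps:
(-4*B)*((1*(-3))*(-4)) = (-4*(-45))*((1*(-3))*(-4)) = 180*(-3*(-4)) = 180*12 = 2160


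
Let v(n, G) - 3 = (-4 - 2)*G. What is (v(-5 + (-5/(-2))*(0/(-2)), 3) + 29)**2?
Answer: 196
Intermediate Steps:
v(n, G) = 3 - 6*G (v(n, G) = 3 + (-4 - 2)*G = 3 - 6*G)
(v(-5 + (-5/(-2))*(0/(-2)), 3) + 29)**2 = ((3 - 6*3) + 29)**2 = ((3 - 18) + 29)**2 = (-15 + 29)**2 = 14**2 = 196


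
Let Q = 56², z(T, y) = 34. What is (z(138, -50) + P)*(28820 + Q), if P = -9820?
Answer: -312721416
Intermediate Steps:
Q = 3136
(z(138, -50) + P)*(28820 + Q) = (34 - 9820)*(28820 + 3136) = -9786*31956 = -312721416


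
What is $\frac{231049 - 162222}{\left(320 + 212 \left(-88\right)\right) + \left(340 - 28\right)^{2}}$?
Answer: $\frac{68827}{79008} \approx 0.87114$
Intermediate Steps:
$\frac{231049 - 162222}{\left(320 + 212 \left(-88\right)\right) + \left(340 - 28\right)^{2}} = \frac{68827}{\left(320 - 18656\right) + 312^{2}} = \frac{68827}{-18336 + 97344} = \frac{68827}{79008}$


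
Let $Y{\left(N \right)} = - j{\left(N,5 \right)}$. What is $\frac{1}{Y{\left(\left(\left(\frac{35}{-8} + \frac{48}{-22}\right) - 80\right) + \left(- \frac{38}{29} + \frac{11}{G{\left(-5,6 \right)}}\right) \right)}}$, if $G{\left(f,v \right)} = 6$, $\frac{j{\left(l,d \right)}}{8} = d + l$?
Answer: $\frac{957}{620395} \approx 0.0015426$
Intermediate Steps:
$j{\left(l,d \right)} = 8 d + 8 l$ ($j{\left(l,d \right)} = 8 \left(d + l\right) = 8 d + 8 l$)
$Y{\left(N \right)} = -40 - 8 N$ ($Y{\left(N \right)} = - (8 \cdot 5 + 8 N) = - (40 + 8 N) = -40 - 8 N$)
$\frac{1}{Y{\left(\left(\left(\frac{35}{-8} + \frac{48}{-22}\right) - 80\right) + \left(- \frac{38}{29} + \frac{11}{G{\left(-5,6 \right)}}\right) \right)}} = \frac{1}{-40 - 8 \left(\left(\left(\frac{35}{-8} + \frac{48}{-22}\right) - 80\right) + \left(- \frac{38}{29} + \frac{11}{6}\right)\right)} = \frac{1}{-40 - 8 \left(\left(\left(35 \left(- \frac{1}{8}\right) + 48 \left(- \frac{1}{22}\right)\right) - 80\right) + \left(\left(-38\right) \frac{1}{29} + 11 \cdot \frac{1}{6}\right)\right)} = \frac{1}{-40 - 8 \left(\left(\left(- \frac{35}{8} - \frac{24}{11}\right) - 80\right) + \left(- \frac{38}{29} + \frac{11}{6}\right)\right)} = \frac{1}{-40 - 8 \left(\left(- \frac{577}{88} - 80\right) + \frac{91}{174}\right)} = \frac{1}{-40 - 8 \left(- \frac{7617}{88} + \frac{91}{174}\right)} = \frac{1}{-40 - - \frac{658675}{957}} = \frac{1}{-40 + \frac{658675}{957}} = \frac{1}{\frac{620395}{957}} = \frac{957}{620395}$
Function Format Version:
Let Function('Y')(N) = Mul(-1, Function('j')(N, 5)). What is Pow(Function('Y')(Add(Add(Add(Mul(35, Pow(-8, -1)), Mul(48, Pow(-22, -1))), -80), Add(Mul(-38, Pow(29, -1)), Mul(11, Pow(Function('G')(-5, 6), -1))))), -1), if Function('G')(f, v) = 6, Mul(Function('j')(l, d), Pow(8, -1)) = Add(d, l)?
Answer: Rational(957, 620395) ≈ 0.0015426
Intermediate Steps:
Function('j')(l, d) = Add(Mul(8, d), Mul(8, l)) (Function('j')(l, d) = Mul(8, Add(d, l)) = Add(Mul(8, d), Mul(8, l)))
Function('Y')(N) = Add(-40, Mul(-8, N)) (Function('Y')(N) = Mul(-1, Add(Mul(8, 5), Mul(8, N))) = Mul(-1, Add(40, Mul(8, N))) = Add(-40, Mul(-8, N)))
Pow(Function('Y')(Add(Add(Add(Mul(35, Pow(-8, -1)), Mul(48, Pow(-22, -1))), -80), Add(Mul(-38, Pow(29, -1)), Mul(11, Pow(Function('G')(-5, 6), -1))))), -1) = Pow(Add(-40, Mul(-8, Add(Add(Add(Mul(35, Pow(-8, -1)), Mul(48, Pow(-22, -1))), -80), Add(Mul(-38, Pow(29, -1)), Mul(11, Pow(6, -1)))))), -1) = Pow(Add(-40, Mul(-8, Add(Add(Add(Mul(35, Rational(-1, 8)), Mul(48, Rational(-1, 22))), -80), Add(Mul(-38, Rational(1, 29)), Mul(11, Rational(1, 6)))))), -1) = Pow(Add(-40, Mul(-8, Add(Add(Add(Rational(-35, 8), Rational(-24, 11)), -80), Add(Rational(-38, 29), Rational(11, 6))))), -1) = Pow(Add(-40, Mul(-8, Add(Add(Rational(-577, 88), -80), Rational(91, 174)))), -1) = Pow(Add(-40, Mul(-8, Add(Rational(-7617, 88), Rational(91, 174)))), -1) = Pow(Add(-40, Mul(-8, Rational(-658675, 7656))), -1) = Pow(Add(-40, Rational(658675, 957)), -1) = Pow(Rational(620395, 957), -1) = Rational(957, 620395)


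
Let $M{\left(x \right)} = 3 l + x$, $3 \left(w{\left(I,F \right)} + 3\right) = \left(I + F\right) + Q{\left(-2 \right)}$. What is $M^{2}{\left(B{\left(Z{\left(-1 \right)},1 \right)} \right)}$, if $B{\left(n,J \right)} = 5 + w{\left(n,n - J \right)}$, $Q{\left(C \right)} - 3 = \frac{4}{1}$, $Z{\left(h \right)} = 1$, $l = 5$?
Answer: $\frac{3481}{9} \approx 386.78$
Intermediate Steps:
$Q{\left(C \right)} = 7$ ($Q{\left(C \right)} = 3 + \frac{4}{1} = 3 + 4 \cdot 1 = 3 + 4 = 7$)
$w{\left(I,F \right)} = - \frac{2}{3} + \frac{F}{3} + \frac{I}{3}$ ($w{\left(I,F \right)} = -3 + \frac{\left(I + F\right) + 7}{3} = -3 + \frac{\left(F + I\right) + 7}{3} = -3 + \frac{7 + F + I}{3} = -3 + \left(\frac{7}{3} + \frac{F}{3} + \frac{I}{3}\right) = - \frac{2}{3} + \frac{F}{3} + \frac{I}{3}$)
$B{\left(n,J \right)} = \frac{13}{3} - \frac{J}{3} + \frac{2 n}{3}$ ($B{\left(n,J \right)} = 5 + \left(- \frac{2}{3} + \frac{n - J}{3} + \frac{n}{3}\right) = 5 - \left(\frac{2}{3} - \frac{2 n}{3} + \frac{J}{3}\right) = \frac{13}{3} - \frac{J}{3} + \frac{2 n}{3}$)
$M{\left(x \right)} = 15 + x$ ($M{\left(x \right)} = 3 \cdot 5 + x = 15 + x$)
$M^{2}{\left(B{\left(Z{\left(-1 \right)},1 \right)} \right)} = \left(15 + \left(\frac{13}{3} - \frac{1}{3} + \frac{2}{3} \cdot 1\right)\right)^{2} = \left(15 + \left(\frac{13}{3} - \frac{1}{3} + \frac{2}{3}\right)\right)^{2} = \left(15 + \frac{14}{3}\right)^{2} = \left(\frac{59}{3}\right)^{2} = \frac{3481}{9}$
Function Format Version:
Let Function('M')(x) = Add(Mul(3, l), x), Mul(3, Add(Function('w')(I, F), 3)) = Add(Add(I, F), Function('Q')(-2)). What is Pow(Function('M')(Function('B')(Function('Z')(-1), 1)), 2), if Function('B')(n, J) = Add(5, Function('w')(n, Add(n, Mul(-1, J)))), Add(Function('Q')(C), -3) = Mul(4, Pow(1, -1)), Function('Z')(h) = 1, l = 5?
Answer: Rational(3481, 9) ≈ 386.78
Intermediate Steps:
Function('Q')(C) = 7 (Function('Q')(C) = Add(3, Mul(4, Pow(1, -1))) = Add(3, Mul(4, 1)) = Add(3, 4) = 7)
Function('w')(I, F) = Add(Rational(-2, 3), Mul(Rational(1, 3), F), Mul(Rational(1, 3), I)) (Function('w')(I, F) = Add(-3, Mul(Rational(1, 3), Add(Add(I, F), 7))) = Add(-3, Mul(Rational(1, 3), Add(Add(F, I), 7))) = Add(-3, Mul(Rational(1, 3), Add(7, F, I))) = Add(-3, Add(Rational(7, 3), Mul(Rational(1, 3), F), Mul(Rational(1, 3), I))) = Add(Rational(-2, 3), Mul(Rational(1, 3), F), Mul(Rational(1, 3), I)))
Function('B')(n, J) = Add(Rational(13, 3), Mul(Rational(-1, 3), J), Mul(Rational(2, 3), n)) (Function('B')(n, J) = Add(5, Add(Rational(-2, 3), Mul(Rational(1, 3), Add(n, Mul(-1, J))), Mul(Rational(1, 3), n))) = Add(5, Add(Rational(-2, 3), Add(Mul(Rational(-1, 3), J), Mul(Rational(1, 3), n)), Mul(Rational(1, 3), n))) = Add(5, Add(Rational(-2, 3), Mul(Rational(-1, 3), J), Mul(Rational(2, 3), n))) = Add(Rational(13, 3), Mul(Rational(-1, 3), J), Mul(Rational(2, 3), n)))
Function('M')(x) = Add(15, x) (Function('M')(x) = Add(Mul(3, 5), x) = Add(15, x))
Pow(Function('M')(Function('B')(Function('Z')(-1), 1)), 2) = Pow(Add(15, Add(Rational(13, 3), Mul(Rational(-1, 3), 1), Mul(Rational(2, 3), 1))), 2) = Pow(Add(15, Add(Rational(13, 3), Rational(-1, 3), Rational(2, 3))), 2) = Pow(Add(15, Rational(14, 3)), 2) = Pow(Rational(59, 3), 2) = Rational(3481, 9)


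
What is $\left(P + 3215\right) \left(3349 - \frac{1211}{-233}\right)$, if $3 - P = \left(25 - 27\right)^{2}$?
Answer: $\frac{2511830992}{233} \approx 1.078 \cdot 10^{7}$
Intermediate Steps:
$P = -1$ ($P = 3 - \left(25 - 27\right)^{2} = 3 - \left(-2\right)^{2} = 3 - 4 = -1$)
$\left(P + 3215\right) \left(3349 - \frac{1211}{-233}\right) = \left(-1 + 3215\right) \left(3349 - \frac{1211}{-233}\right) = 3214 \left(3349 - - \frac{1211}{233}\right) = 3214 \left(3349 + \frac{1211}{233}\right) = 3214 \cdot \frac{781528}{233} = \frac{2511830992}{233}$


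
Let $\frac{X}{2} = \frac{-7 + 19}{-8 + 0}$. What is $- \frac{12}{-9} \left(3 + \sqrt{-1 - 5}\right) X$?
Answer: $-12 - 4 i \sqrt{6} \approx -12.0 - 9.798 i$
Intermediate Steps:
$X = -3$ ($X = 2 \frac{-7 + 19}{-8 + 0} = 2 \frac{12}{-8} = 2 \cdot 12 \left(- \frac{1}{8}\right) = 2 \left(- \frac{3}{2}\right) = -3$)
$- \frac{12}{-9} \left(3 + \sqrt{-1 - 5}\right) X = - \frac{12}{-9} \left(3 + \sqrt{-1 - 5}\right) \left(-3\right) = \left(-12\right) \left(- \frac{1}{9}\right) \left(3 + \sqrt{-6}\right) \left(-3\right) = \frac{4 \left(3 + i \sqrt{6}\right)}{3} \left(-3\right) = \left(4 + \frac{4 i \sqrt{6}}{3}\right) \left(-3\right) = -12 - 4 i \sqrt{6}$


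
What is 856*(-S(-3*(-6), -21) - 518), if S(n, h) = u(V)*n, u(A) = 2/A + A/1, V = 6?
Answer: -540992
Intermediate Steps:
u(A) = A + 2/A (u(A) = 2/A + A*1 = 2/A + A = A + 2/A)
S(n, h) = 19*n/3 (S(n, h) = (6 + 2/6)*n = (6 + 2*(1/6))*n = (6 + 1/3)*n = 19*n/3)
856*(-S(-3*(-6), -21) - 518) = 856*(-19*(-3*(-6))/3 - 518) = 856*(-19*18/3 - 518) = 856*(-1*114 - 518) = 856*(-114 - 518) = 856*(-632) = -540992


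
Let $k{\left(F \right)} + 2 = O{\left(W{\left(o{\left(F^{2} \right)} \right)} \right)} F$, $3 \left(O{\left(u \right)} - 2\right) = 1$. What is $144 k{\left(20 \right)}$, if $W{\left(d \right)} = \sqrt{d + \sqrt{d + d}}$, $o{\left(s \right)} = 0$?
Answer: $6432$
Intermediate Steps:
$W{\left(d \right)} = \sqrt{d + \sqrt{2} \sqrt{d}}$ ($W{\left(d \right)} = \sqrt{d + \sqrt{2 d}} = \sqrt{d + \sqrt{2} \sqrt{d}}$)
$O{\left(u \right)} = \frac{7}{3}$ ($O{\left(u \right)} = 2 + \frac{1}{3} \cdot 1 = 2 + \frac{1}{3} = \frac{7}{3}$)
$k{\left(F \right)} = -2 + \frac{7 F}{3}$
$144 k{\left(20 \right)} = 144 \left(-2 + \frac{7}{3} \cdot 20\right) = 144 \left(-2 + \frac{140}{3}\right) = 144 \cdot \frac{134}{3} = 6432$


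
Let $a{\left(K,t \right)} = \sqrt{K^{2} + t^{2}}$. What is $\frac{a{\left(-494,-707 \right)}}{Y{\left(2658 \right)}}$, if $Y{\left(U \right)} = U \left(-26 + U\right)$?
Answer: $\frac{\sqrt{743885}}{6995856} \approx 0.00012329$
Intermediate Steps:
$\frac{a{\left(-494,-707 \right)}}{Y{\left(2658 \right)}} = \frac{\sqrt{\left(-494\right)^{2} + \left(-707\right)^{2}}}{2658 \left(-26 + 2658\right)} = \frac{\sqrt{244036 + 499849}}{2658 \cdot 2632} = \frac{\sqrt{743885}}{6995856}$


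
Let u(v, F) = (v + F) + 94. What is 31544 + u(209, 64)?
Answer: 31911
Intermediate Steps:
u(v, F) = 94 + F + v (u(v, F) = (F + v) + 94 = 94 + F + v)
31544 + u(209, 64) = 31544 + (94 + 64 + 209) = 31544 + 367 = 31911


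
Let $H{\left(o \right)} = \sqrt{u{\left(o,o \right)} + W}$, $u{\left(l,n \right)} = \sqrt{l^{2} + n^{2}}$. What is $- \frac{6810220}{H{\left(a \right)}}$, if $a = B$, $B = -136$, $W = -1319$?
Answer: $\frac{6810220 i}{\sqrt{1319 - 136 \sqrt{2}}} \approx 2.0289 \cdot 10^{5} i$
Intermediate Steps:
$a = -136$
$H{\left(o \right)} = \sqrt{-1319 + \sqrt{2} \sqrt{o^{2}}}$ ($H{\left(o \right)} = \sqrt{\sqrt{o^{2} + o^{2}} - 1319} = \sqrt{\sqrt{2 o^{2}} - 1319} = \sqrt{\sqrt{2} \sqrt{o^{2}} - 1319} = \sqrt{-1319 + \sqrt{2} \sqrt{o^{2}}}$)
$- \frac{6810220}{H{\left(a \right)}} = - \frac{6810220}{\sqrt{-1319 + \sqrt{2} \sqrt{\left(-136\right)^{2}}}} = - \frac{6810220}{\sqrt{-1319 + \sqrt{2} \sqrt{18496}}} = - \frac{6810220}{\sqrt{-1319 + \sqrt{2} \cdot 136}} = - \frac{6810220}{\sqrt{-1319 + 136 \sqrt{2}}}$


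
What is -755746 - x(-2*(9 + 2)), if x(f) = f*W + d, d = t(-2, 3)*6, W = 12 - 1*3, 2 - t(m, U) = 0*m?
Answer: -755560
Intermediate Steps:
t(m, U) = 2 (t(m, U) = 2 - 0*m = 2 - 1*0 = 2 + 0 = 2)
W = 9 (W = 12 - 3 = 9)
d = 12 (d = 2*6 = 12)
x(f) = 12 + 9*f (x(f) = f*9 + 12 = 9*f + 12 = 12 + 9*f)
-755746 - x(-2*(9 + 2)) = -755746 - (12 + 9*(-2*(9 + 2))) = -755746 - (12 + 9*(-2*11)) = -755746 - (12 + 9*(-22)) = -755746 - (12 - 198) = -755746 - 1*(-186) = -755746 + 186 = -755560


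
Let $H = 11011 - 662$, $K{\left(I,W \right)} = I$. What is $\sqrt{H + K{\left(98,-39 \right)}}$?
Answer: $\sqrt{10447} \approx 102.21$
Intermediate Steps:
$H = 10349$
$\sqrt{H + K{\left(98,-39 \right)}} = \sqrt{10349 + 98} = \sqrt{10447}$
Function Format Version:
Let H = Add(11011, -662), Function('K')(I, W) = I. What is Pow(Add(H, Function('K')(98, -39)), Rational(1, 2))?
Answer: Pow(10447, Rational(1, 2)) ≈ 102.21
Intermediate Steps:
H = 10349
Pow(Add(H, Function('K')(98, -39)), Rational(1, 2)) = Pow(Add(10349, 98), Rational(1, 2)) = Pow(10447, Rational(1, 2))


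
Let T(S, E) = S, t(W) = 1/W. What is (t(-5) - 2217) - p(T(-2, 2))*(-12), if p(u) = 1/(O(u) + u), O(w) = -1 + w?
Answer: -11098/5 ≈ -2219.6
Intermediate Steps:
t(W) = 1/W
p(u) = 1/(-1 + 2*u) (p(u) = 1/((-1 + u) + u) = 1/(-1 + 2*u))
(t(-5) - 2217) - p(T(-2, 2))*(-12) = (1/(-5) - 2217) - (-12)/(-1 + 2*(-2)) = (-1/5 - 2217) - (-12)/(-1 - 4) = -11086/5 - (-12)/(-5) = -11086/5 - (-1)*(-12)/5 = -11086/5 - 1*12/5 = -11086/5 - 12/5 = -11098/5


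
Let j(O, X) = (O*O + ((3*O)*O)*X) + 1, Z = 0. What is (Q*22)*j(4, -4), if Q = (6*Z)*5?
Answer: 0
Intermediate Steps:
Q = 0 (Q = (6*0)*5 = 0*5 = 0)
j(O, X) = 1 + O² + 3*X*O² (j(O, X) = (O² + (3*O²)*X) + 1 = (O² + 3*X*O²) + 1 = 1 + O² + 3*X*O²)
(Q*22)*j(4, -4) = (0*22)*(1 + 4² + 3*(-4)*4²) = 0*(1 + 16 + 3*(-4)*16) = 0*(1 + 16 - 192) = 0*(-175) = 0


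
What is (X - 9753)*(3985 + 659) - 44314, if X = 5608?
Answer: -19293694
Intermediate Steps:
(X - 9753)*(3985 + 659) - 44314 = (5608 - 9753)*(3985 + 659) - 44314 = -4145*4644 - 44314 = -19249380 - 44314 = -19293694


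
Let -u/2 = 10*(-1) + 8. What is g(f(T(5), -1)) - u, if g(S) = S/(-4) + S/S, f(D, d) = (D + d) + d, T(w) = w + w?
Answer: -5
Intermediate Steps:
T(w) = 2*w
f(D, d) = D + 2*d
g(S) = 1 - S/4 (g(S) = S*(-¼) + 1 = -S/4 + 1 = 1 - S/4)
u = 4 (u = -2*(10*(-1) + 8) = -2*(-10 + 8) = -2*(-2) = 4)
g(f(T(5), -1)) - u = (1 - (2*5 + 2*(-1))/4) - 1*4 = (1 - (10 - 2)/4) - 4 = (1 - ¼*8) - 4 = (1 - 2) - 4 = -1 - 4 = -5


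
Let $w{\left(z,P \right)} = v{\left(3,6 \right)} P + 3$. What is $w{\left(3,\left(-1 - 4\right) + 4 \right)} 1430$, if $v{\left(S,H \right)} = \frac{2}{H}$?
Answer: $\frac{11440}{3} \approx 3813.3$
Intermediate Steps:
$w{\left(z,P \right)} = 3 + \frac{P}{3}$ ($w{\left(z,P \right)} = \frac{2}{6} P + 3 = 2 \cdot \frac{1}{6} P + 3 = \frac{P}{3} + 3 = 3 + \frac{P}{3}$)
$w{\left(3,\left(-1 - 4\right) + 4 \right)} 1430 = \left(3 + \frac{\left(-1 - 4\right) + 4}{3}\right) 1430 = \left(3 + \frac{-5 + 4}{3}\right) 1430 = \left(3 + \frac{1}{3} \left(-1\right)\right) 1430 = \left(3 - \frac{1}{3}\right) 1430 = \frac{8}{3} \cdot 1430 = \frac{11440}{3}$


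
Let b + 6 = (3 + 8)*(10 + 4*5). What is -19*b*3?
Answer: -18468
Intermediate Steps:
b = 324 (b = -6 + (3 + 8)*(10 + 4*5) = -6 + 11*(10 + 20) = -6 + 11*30 = -6 + 330 = 324)
-19*b*3 = -19*324*3 = -6156*3 = -18468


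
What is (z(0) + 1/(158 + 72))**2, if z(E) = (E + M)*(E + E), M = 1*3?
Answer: 1/52900 ≈ 1.8904e-5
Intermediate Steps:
M = 3
z(E) = 2*E*(3 + E) (z(E) = (E + 3)*(E + E) = (3 + E)*(2*E) = 2*E*(3 + E))
(z(0) + 1/(158 + 72))**2 = (2*0*(3 + 0) + 1/(158 + 72))**2 = (2*0*3 + 1/230)**2 = (0 + 1/230)**2 = (1/230)**2 = 1/52900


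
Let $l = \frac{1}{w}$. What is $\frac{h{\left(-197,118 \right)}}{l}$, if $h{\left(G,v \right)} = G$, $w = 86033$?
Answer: $-16948501$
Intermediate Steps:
$l = \frac{1}{86033} \approx 1.1623 \cdot 10^{-5}$
$\frac{h{\left(-197,118 \right)}}{l} = - 197 \frac{1}{\frac{1}{86033}} = \left(-197\right) 86033 = -16948501$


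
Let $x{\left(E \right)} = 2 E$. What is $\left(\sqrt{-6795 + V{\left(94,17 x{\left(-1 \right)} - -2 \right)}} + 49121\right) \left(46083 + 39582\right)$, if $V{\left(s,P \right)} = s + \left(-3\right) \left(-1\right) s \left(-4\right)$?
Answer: $4207950465 + 85665 i \sqrt{7829} \approx 4.208 \cdot 10^{9} + 7.5798 \cdot 10^{6} i$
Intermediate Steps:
$V{\left(s,P \right)} = - 11 s$ ($V{\left(s,P \right)} = s + 3 s \left(-4\right) = s - 12 s = - 11 s$)
$\left(\sqrt{-6795 + V{\left(94,17 x{\left(-1 \right)} - -2 \right)}} + 49121\right) \left(46083 + 39582\right) = \left(\sqrt{-6795 - 1034} + 49121\right) \left(46083 + 39582\right) = \left(\sqrt{-6795 - 1034} + 49121\right) 85665 = \left(\sqrt{-7829} + 49121\right) 85665 = \left(i \sqrt{7829} + 49121\right) 85665 = \left(49121 + i \sqrt{7829}\right) 85665 = 4207950465 + 85665 i \sqrt{7829}$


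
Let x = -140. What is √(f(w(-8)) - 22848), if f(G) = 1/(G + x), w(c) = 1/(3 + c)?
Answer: I*√11227533553/701 ≈ 151.16*I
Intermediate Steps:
f(G) = 1/(-140 + G) (f(G) = 1/(G - 140) = 1/(-140 + G))
√(f(w(-8)) - 22848) = √(1/(-140 + 1/(3 - 8)) - 22848) = √(1/(-140 + 1/(-5)) - 22848) = √(1/(-140 - ⅕) - 22848) = √(1/(-701/5) - 22848) = √(-5/701 - 22848) = √(-16016453/701) = I*√11227533553/701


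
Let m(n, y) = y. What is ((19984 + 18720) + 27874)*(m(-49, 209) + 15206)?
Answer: 1026299870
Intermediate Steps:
((19984 + 18720) + 27874)*(m(-49, 209) + 15206) = ((19984 + 18720) + 27874)*(209 + 15206) = (38704 + 27874)*15415 = 66578*15415 = 1026299870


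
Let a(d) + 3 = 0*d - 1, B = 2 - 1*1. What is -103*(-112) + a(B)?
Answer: 11532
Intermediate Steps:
B = 1 (B = 2 - 1 = 1)
a(d) = -4 (a(d) = -3 + (0*d - 1) = -3 + (0 - 1) = -3 - 1 = -4)
-103*(-112) + a(B) = -103*(-112) - 4 = 11536 - 4 = 11532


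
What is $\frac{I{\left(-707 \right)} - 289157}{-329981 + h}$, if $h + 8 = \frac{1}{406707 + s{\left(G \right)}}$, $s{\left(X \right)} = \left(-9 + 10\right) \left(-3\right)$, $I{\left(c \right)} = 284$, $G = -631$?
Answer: $\frac{117485804592}{134207846255} \approx 0.8754$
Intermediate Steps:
$s{\left(X \right)} = -3$ ($s{\left(X \right)} = 1 \left(-3\right) = -3$)
$h = - \frac{3253631}{406704}$ ($h = -8 + \frac{1}{406707 - 3} = -8 + \frac{1}{406704} = - \frac{3253631}{406704} \approx -8.0$)
$\frac{I{\left(-707 \right)} - 289157}{-329981 + h} = \frac{284 - 289157}{-329981 - \frac{3253631}{406704}} = - \frac{288873}{- \frac{134207846255}{406704}} = \left(-288873\right) \left(- \frac{406704}{134207846255}\right) = \frac{117485804592}{134207846255}$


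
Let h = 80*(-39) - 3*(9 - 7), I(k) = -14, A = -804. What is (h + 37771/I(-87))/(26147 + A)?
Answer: -81535/354802 ≈ -0.22980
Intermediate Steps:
h = -3126 (h = -3120 - 3*2 = -3120 - 6 = -3126)
(h + 37771/I(-87))/(26147 + A) = (-3126 + 37771/(-14))/(26147 - 804) = (-3126 + 37771*(-1/14))/25343 = (-3126 - 37771/14)*(1/25343) = -81535/14*1/25343 = -81535/354802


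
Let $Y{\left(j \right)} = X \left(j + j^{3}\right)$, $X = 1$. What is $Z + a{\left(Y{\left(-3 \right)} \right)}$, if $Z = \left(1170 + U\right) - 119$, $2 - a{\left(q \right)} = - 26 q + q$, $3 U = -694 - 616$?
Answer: $- \frac{401}{3} \approx -133.67$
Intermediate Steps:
$U = - \frac{1310}{3}$ ($U = \frac{-694 - 616}{3} = \frac{1}{3} \left(-1310\right) = - \frac{1310}{3} \approx -436.67$)
$Y{\left(j \right)} = j + j^{3}$ ($Y{\left(j \right)} = 1 \left(j + j^{3}\right) = j + j^{3}$)
$a{\left(q \right)} = 2 + 25 q$ ($a{\left(q \right)} = 2 - \left(- 26 q + q\right) = 2 - - 25 q = 2 + 25 q$)
$Z = \frac{1843}{3}$ ($Z = \left(1170 - \frac{1310}{3}\right) - 119 = \frac{2200}{3} - 119 = \frac{1843}{3} \approx 614.33$)
$Z + a{\left(Y{\left(-3 \right)} \right)} = \frac{1843}{3} + \left(2 + 25 \left(-3 + \left(-3\right)^{3}\right)\right) = \frac{1843}{3} + \left(2 + 25 \left(-3 - 27\right)\right) = \frac{1843}{3} + \left(2 + 25 \left(-30\right)\right) = \frac{1843}{3} + \left(2 - 750\right) = \frac{1843}{3} - 748 = - \frac{401}{3}$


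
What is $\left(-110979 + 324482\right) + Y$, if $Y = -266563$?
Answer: $-53060$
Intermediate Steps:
$\left(-110979 + 324482\right) + Y = \left(-110979 + 324482\right) - 266563 = 213503 - 266563 = -53060$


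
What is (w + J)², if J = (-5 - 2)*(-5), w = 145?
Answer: 32400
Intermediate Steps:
J = 35 (J = -7*(-5) = 35)
(w + J)² = (145 + 35)² = 180² = 32400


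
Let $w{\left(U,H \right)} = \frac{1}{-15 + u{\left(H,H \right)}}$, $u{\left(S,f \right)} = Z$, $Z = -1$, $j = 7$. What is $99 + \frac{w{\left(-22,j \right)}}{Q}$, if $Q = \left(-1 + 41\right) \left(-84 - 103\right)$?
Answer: $\frac{11848321}{119680} \approx 99.0$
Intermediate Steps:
$u{\left(S,f \right)} = -1$
$Q = -7480$ ($Q = 40 \left(-187\right) = -7480$)
$w{\left(U,H \right)} = - \frac{1}{16}$ ($w{\left(U,H \right)} = \frac{1}{-15 - 1} = \frac{1}{-16} = - \frac{1}{16}$)
$99 + \frac{w{\left(-22,j \right)}}{Q} = 99 - \frac{1}{16 \left(-7480\right)} = 99 - - \frac{1}{119680} = 99 + \frac{1}{119680} = \frac{11848321}{119680}$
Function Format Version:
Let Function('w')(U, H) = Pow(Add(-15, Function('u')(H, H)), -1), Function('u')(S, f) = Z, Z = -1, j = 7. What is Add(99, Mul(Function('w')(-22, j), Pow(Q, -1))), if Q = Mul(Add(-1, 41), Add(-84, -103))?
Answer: Rational(11848321, 119680) ≈ 99.000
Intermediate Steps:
Function('u')(S, f) = -1
Q = -7480 (Q = Mul(40, -187) = -7480)
Function('w')(U, H) = Rational(-1, 16) (Function('w')(U, H) = Pow(Add(-15, -1), -1) = Pow(-16, -1) = Rational(-1, 16))
Add(99, Mul(Function('w')(-22, j), Pow(Q, -1))) = Add(99, Mul(Rational(-1, 16), Pow(-7480, -1))) = Add(99, Mul(Rational(-1, 16), Rational(-1, 7480))) = Add(99, Rational(1, 119680)) = Rational(11848321, 119680)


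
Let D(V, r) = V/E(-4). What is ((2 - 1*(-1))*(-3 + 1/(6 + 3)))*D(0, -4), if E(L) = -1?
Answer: 0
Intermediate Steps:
D(V, r) = -V (D(V, r) = V/(-1) = V*(-1) = -V)
((2 - 1*(-1))*(-3 + 1/(6 + 3)))*D(0, -4) = ((2 - 1*(-1))*(-3 + 1/(6 + 3)))*(-1*0) = ((2 + 1)*(-3 + 1/9))*0 = (3*(-3 + ⅑))*0 = (3*(-26/9))*0 = -26/3*0 = 0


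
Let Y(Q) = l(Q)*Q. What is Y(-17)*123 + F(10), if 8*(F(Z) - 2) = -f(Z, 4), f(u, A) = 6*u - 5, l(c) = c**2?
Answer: -4834431/8 ≈ -6.0430e+5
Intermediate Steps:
Y(Q) = Q**3 (Y(Q) = Q**2*Q = Q**3)
f(u, A) = -5 + 6*u
F(Z) = 21/8 - 3*Z/4 (F(Z) = 2 + (-(-5 + 6*Z))/8 = 2 + (5 - 6*Z)/8 = 2 + (5/8 - 3*Z/4) = 21/8 - 3*Z/4)
Y(-17)*123 + F(10) = (-17)**3*123 + (21/8 - 3/4*10) = -4913*123 + (21/8 - 15/2) = -604299 - 39/8 = -4834431/8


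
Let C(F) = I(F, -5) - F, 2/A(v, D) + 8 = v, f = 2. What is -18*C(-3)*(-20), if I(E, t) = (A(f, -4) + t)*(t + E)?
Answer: 16440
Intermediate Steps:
A(v, D) = 2/(-8 + v)
I(E, t) = (-1/3 + t)*(E + t) (I(E, t) = (2/(-8 + 2) + t)*(t + E) = (2/(-6) + t)*(E + t) = (2*(-1/6) + t)*(E + t) = (-1/3 + t)*(E + t))
C(F) = 80/3 - 19*F/3 (C(F) = ((-5)**2 - F/3 - 1/3*(-5) + F*(-5)) - F = (25 - F/3 + 5/3 - 5*F) - F = (80/3 - 16*F/3) - F = 80/3 - 19*F/3)
-18*C(-3)*(-20) = -18*(80/3 - 19/3*(-3))*(-20) = -18*(80/3 + 19)*(-20) = -18*137/3*(-20) = -822*(-20) = 16440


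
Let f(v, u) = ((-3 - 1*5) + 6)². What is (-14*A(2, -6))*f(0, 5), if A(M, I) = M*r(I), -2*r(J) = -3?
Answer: -168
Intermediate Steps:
r(J) = 3/2 (r(J) = -½*(-3) = 3/2)
A(M, I) = 3*M/2 (A(M, I) = M*(3/2) = 3*M/2)
f(v, u) = 4 (f(v, u) = ((-3 - 5) + 6)² = (-8 + 6)² = (-2)² = 4)
(-14*A(2, -6))*f(0, 5) = -21*2*4 = -14*3*4 = -42*4 = -168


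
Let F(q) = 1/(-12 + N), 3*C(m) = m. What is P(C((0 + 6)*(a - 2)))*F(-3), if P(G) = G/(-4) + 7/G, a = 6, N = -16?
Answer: 9/224 ≈ 0.040179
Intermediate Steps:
C(m) = m/3
F(q) = -1/28 (F(q) = 1/(-12 - 16) = 1/(-28) = -1/28)
P(G) = 7/G - G/4 (P(G) = G*(-¼) + 7/G = -G/4 + 7/G = 7/G - G/4)
P(C((0 + 6)*(a - 2)))*F(-3) = (7/((((0 + 6)*(6 - 2))/3)) - (0 + 6)*(6 - 2)/12)*(-1/28) = (7/(((6*4)/3)) - 6*4/12)*(-1/28) = (7/(((⅓)*24)) - 24/12)*(-1/28) = (7/8 - ¼*8)*(-1/28) = (7*(⅛) - 2)*(-1/28) = (7/8 - 2)*(-1/28) = -9/8*(-1/28) = 9/224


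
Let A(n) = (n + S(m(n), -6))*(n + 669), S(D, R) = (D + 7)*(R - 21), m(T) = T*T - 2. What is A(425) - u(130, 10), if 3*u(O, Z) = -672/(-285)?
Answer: -1520470437374/285 ≈ -5.3350e+9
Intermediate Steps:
m(T) = -2 + T**2 (m(T) = T**2 - 2 = -2 + T**2)
S(D, R) = (-21 + R)*(7 + D) (S(D, R) = (7 + D)*(-21 + R) = (-21 + R)*(7 + D))
u(O, Z) = 224/285 (u(O, Z) = (-672/(-285))/3 = (-672*(-1/285))/3 = (1/3)*(224/95) = 224/285)
A(n) = (669 + n)*(-135 + n - 27*n**2) (A(n) = (n + (-147 - 21*(-2 + n**2) + 7*(-6) + (-2 + n**2)*(-6)))*(n + 669) = (n + (-147 + (42 - 21*n**2) - 42 + (12 - 6*n**2)))*(669 + n) = (n + (-135 - 27*n**2))*(669 + n) = (-135 + n - 27*n**2)*(669 + n) = (669 + n)*(-135 + n - 27*n**2))
A(425) - u(130, 10) = (-90315 - 18062*425**2 - 27*425**3 + 534*425) - 1*224/285 = (-90315 - 18062*180625 - 27*76765625 + 226950) - 224/285 = (-90315 - 3262448750 - 2072671875 + 226950) - 224/285 = -5334983990 - 224/285 = -1520470437374/285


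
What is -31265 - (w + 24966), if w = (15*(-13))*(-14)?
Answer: -58961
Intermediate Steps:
w = 2730 (w = -195*(-14) = 2730)
-31265 - (w + 24966) = -31265 - (2730 + 24966) = -31265 - 1*27696 = -31265 - 27696 = -58961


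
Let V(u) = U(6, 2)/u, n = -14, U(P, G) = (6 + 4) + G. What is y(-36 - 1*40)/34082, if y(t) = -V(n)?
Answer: 3/119287 ≈ 2.5149e-5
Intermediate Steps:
U(P, G) = 10 + G
V(u) = 12/u (V(u) = (10 + 2)/u = 12/u)
y(t) = 6/7 (y(t) = -12/(-14) = -12*(-1)/14 = -1*(-6/7) = 6/7)
y(-36 - 1*40)/34082 = (6/7)/34082 = (6/7)*(1/34082) = 3/119287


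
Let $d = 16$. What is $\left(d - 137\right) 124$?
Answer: $-15004$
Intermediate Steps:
$\left(d - 137\right) 124 = \left(16 - 137\right) 124 = \left(-121\right) 124 = -15004$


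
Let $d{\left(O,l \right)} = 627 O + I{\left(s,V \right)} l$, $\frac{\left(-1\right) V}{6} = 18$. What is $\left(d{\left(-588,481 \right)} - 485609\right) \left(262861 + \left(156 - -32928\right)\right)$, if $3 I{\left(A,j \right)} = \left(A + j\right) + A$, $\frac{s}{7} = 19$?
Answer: $- \frac{735972894865}{3} \approx -2.4532 \cdot 10^{11}$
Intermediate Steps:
$V = -108$ ($V = \left(-6\right) 18 = -108$)
$s = 133$ ($s = 7 \cdot 19 = 133$)
$I{\left(A,j \right)} = \frac{j}{3} + \frac{2 A}{3}$ ($I{\left(A,j \right)} = \frac{\left(A + j\right) + A}{3} = \frac{j + 2 A}{3} = \frac{j}{3} + \frac{2 A}{3}$)
$d{\left(O,l \right)} = 627 O + \frac{158 l}{3}$ ($d{\left(O,l \right)} = 627 O + \left(\frac{1}{3} \left(-108\right) + \frac{2}{3} \cdot 133\right) l = 627 O + \left(-36 + \frac{266}{3}\right) l = 627 O + \frac{158 l}{3}$)
$\left(d{\left(-588,481 \right)} - 485609\right) \left(262861 + \left(156 - -32928\right)\right) = \left(\left(627 \left(-588\right) + \frac{158}{3} \cdot 481\right) - 485609\right) \left(262861 + \left(156 - -32928\right)\right) = \left(\left(-368676 + \frac{75998}{3}\right) - 485609\right) \left(262861 + \left(156 + 32928\right)\right) = \left(- \frac{1030030}{3} - 485609\right) \left(262861 + 33084\right) = \left(- \frac{2486857}{3}\right) 295945 = - \frac{735972894865}{3}$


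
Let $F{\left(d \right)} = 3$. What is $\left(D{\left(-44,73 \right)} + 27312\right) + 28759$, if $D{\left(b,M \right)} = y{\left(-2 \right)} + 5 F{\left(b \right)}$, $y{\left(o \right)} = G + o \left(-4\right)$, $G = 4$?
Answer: $56098$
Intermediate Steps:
$y{\left(o \right)} = 4 - 4 o$ ($y{\left(o \right)} = 4 + o \left(-4\right) = 4 - 4 o$)
$D{\left(b,M \right)} = 27$ ($D{\left(b,M \right)} = \left(4 - -8\right) + 5 \cdot 3 = \left(4 + 8\right) + 15 = 12 + 15 = 27$)
$\left(D{\left(-44,73 \right)} + 27312\right) + 28759 = \left(27 + 27312\right) + 28759 = 27339 + 28759 = 56098$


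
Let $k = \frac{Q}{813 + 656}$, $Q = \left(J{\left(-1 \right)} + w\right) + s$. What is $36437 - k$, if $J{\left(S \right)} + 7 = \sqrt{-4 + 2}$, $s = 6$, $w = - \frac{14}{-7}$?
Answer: $\frac{53525952}{1469} - \frac{i \sqrt{2}}{1469} \approx 36437.0 - 0.00096271 i$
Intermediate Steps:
$w = 2$ ($w = \left(-14\right) \left(- \frac{1}{7}\right) = 2$)
$J{\left(S \right)} = -7 + i \sqrt{2}$ ($J{\left(S \right)} = -7 + \sqrt{-4 + 2} = -7 + \sqrt{-2} = -7 + i \sqrt{2}$)
$Q = 1 + i \sqrt{2}$ ($Q = \left(\left(-7 + i \sqrt{2}\right) + 2\right) + 6 = \left(-5 + i \sqrt{2}\right) + 6 = 1 + i \sqrt{2} \approx 1.0 + 1.4142 i$)
$k = \frac{1}{1469} + \frac{i \sqrt{2}}{1469}$ ($k = \frac{1 + i \sqrt{2}}{813 + 656} = \frac{1 + i \sqrt{2}}{1469} = \left(1 + i \sqrt{2}\right) \frac{1}{1469} = \frac{1}{1469} + \frac{i \sqrt{2}}{1469} \approx 0.00068074 + 0.00096271 i$)
$36437 - k = 36437 - \left(\frac{1}{1469} + \frac{i \sqrt{2}}{1469}\right) = \frac{53525952}{1469} - \frac{i \sqrt{2}}{1469}$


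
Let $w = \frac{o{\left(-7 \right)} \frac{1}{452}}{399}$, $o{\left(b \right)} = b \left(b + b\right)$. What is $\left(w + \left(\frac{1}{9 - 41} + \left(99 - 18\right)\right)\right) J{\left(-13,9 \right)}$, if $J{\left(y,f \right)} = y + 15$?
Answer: $\frac{16688743}{103056} \approx 161.94$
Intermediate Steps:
$o{\left(b \right)} = 2 b^{2}$ ($o{\left(b \right)} = b 2 b = 2 b^{2}$)
$J{\left(y,f \right)} = 15 + y$
$w = \frac{7}{12882}$ ($w = \frac{2 \left(-7\right)^{2} \cdot \frac{1}{452}}{399} = 2 \cdot 49 \cdot \frac{1}{452} \cdot \frac{1}{399} = 98 \cdot \frac{1}{452} \cdot \frac{1}{399} = \frac{49}{226} \cdot \frac{1}{399} = \frac{7}{12882} \approx 0.00054339$)
$\left(w + \left(\frac{1}{9 - 41} + \left(99 - 18\right)\right)\right) J{\left(-13,9 \right)} = \left(\frac{7}{12882} + \left(\frac{1}{9 - 41} + \left(99 - 18\right)\right)\right) \left(15 - 13\right) = \left(\frac{7}{12882} + \left(\frac{1}{-32} + 81\right)\right) 2 = \left(\frac{7}{12882} + \left(- \frac{1}{32} + 81\right)\right) 2 = \left(\frac{7}{12882} + \frac{2591}{32}\right) 2 = \frac{16688743}{206112} \cdot 2 = \frac{16688743}{103056}$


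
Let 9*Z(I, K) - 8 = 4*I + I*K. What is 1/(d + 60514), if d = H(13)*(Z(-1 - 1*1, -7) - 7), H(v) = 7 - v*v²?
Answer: 3/217312 ≈ 1.3805e-5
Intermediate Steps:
Z(I, K) = 8/9 + 4*I/9 + I*K/9 (Z(I, K) = 8/9 + (4*I + I*K)/9 = 8/9 + (4*I/9 + I*K/9) = 8/9 + 4*I/9 + I*K/9)
H(v) = 7 - v³
d = 35770/3 (d = (7 - 1*13³)*((8/9 + 4*(-1 - 1*1)/9 + (⅑)*(-1 - 1*1)*(-7)) - 7) = (7 - 1*2197)*((8/9 + 4*(-1 - 1)/9 + (⅑)*(-1 - 1)*(-7)) - 7) = (7 - 2197)*((8/9 + (4/9)*(-2) + (⅑)*(-2)*(-7)) - 7) = -2190*((8/9 - 8/9 + 14/9) - 7) = -2190*(14/9 - 7) = -2190*(-49/9) = 35770/3 ≈ 11923.)
1/(d + 60514) = 1/(35770/3 + 60514) = 1/(217312/3) = 3/217312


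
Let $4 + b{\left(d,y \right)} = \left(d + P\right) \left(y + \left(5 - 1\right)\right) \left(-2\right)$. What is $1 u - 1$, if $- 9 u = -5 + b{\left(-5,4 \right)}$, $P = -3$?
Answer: $- \frac{128}{9} \approx -14.222$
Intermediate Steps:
$b{\left(d,y \right)} = -4 - 2 \left(-3 + d\right) \left(4 + y\right)$ ($b{\left(d,y \right)} = -4 + \left(d - 3\right) \left(y + \left(5 - 1\right)\right) \left(-2\right) = -4 + \left(-3 + d\right) \left(y + \left(5 - 1\right)\right) \left(-2\right) = -4 + \left(-3 + d\right) \left(y + 4\right) \left(-2\right) = -4 + \left(-3 + d\right) \left(4 + y\right) \left(-2\right) = -4 - 2 \left(-3 + d\right) \left(4 + y\right)$)
$u = - \frac{119}{9}$ ($u = - \frac{-5 + \left(20 - -40 + 6 \cdot 4 - \left(-10\right) 4\right)}{9} = - \frac{-5 + \left(20 + 40 + 24 + 40\right)}{9} = - \frac{-5 + 124}{9} = \left(- \frac{1}{9}\right) 119 = - \frac{119}{9} \approx -13.222$)
$1 u - 1 = 1 \left(- \frac{119}{9}\right) - 1 = - \frac{119}{9} - 1 = - \frac{128}{9}$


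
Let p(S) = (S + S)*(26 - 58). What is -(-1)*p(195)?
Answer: -12480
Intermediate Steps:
p(S) = -64*S (p(S) = (2*S)*(-32) = -64*S)
-(-1)*p(195) = -(-1)*(-64*195) = -(-1)*(-12480) = -1*12480 = -12480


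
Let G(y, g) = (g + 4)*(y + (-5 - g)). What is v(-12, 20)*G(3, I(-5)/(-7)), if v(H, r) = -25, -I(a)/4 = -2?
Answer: 3000/49 ≈ 61.224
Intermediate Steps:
I(a) = 8 (I(a) = -4*(-2) = 8)
G(y, g) = (4 + g)*(-5 + y - g)
v(-12, 20)*G(3, I(-5)/(-7)) = -25*(-20 - (8/(-7))² - 72/(-7) + 4*3 + (8/(-7))*3) = -25*(-20 - (8*(-⅐))² - 72*(-1)/7 + 12 + (8*(-⅐))*3) = -25*(-20 - (-8/7)² - 9*(-8/7) + 12 - 8/7*3) = -25*(-20 - 1*64/49 + 72/7 + 12 - 24/7) = -25*(-20 - 64/49 + 72/7 + 12 - 24/7) = -25*(-120/49) = 3000/49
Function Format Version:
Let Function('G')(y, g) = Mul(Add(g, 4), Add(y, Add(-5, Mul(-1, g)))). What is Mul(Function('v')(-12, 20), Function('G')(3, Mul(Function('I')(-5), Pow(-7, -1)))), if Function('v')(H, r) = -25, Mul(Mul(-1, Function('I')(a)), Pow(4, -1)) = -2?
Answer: Rational(3000, 49) ≈ 61.224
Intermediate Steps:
Function('I')(a) = 8 (Function('I')(a) = Mul(-4, -2) = 8)
Function('G')(y, g) = Mul(Add(4, g), Add(-5, y, Mul(-1, g)))
Mul(Function('v')(-12, 20), Function('G')(3, Mul(Function('I')(-5), Pow(-7, -1)))) = Mul(-25, Add(-20, Mul(-1, Pow(Mul(8, Pow(-7, -1)), 2)), Mul(-9, Mul(8, Pow(-7, -1))), Mul(4, 3), Mul(Mul(8, Pow(-7, -1)), 3))) = Mul(-25, Add(-20, Mul(-1, Pow(Mul(8, Rational(-1, 7)), 2)), Mul(-9, Mul(8, Rational(-1, 7))), 12, Mul(Mul(8, Rational(-1, 7)), 3))) = Mul(-25, Add(-20, Mul(-1, Pow(Rational(-8, 7), 2)), Mul(-9, Rational(-8, 7)), 12, Mul(Rational(-8, 7), 3))) = Mul(-25, Add(-20, Mul(-1, Rational(64, 49)), Rational(72, 7), 12, Rational(-24, 7))) = Mul(-25, Add(-20, Rational(-64, 49), Rational(72, 7), 12, Rational(-24, 7))) = Mul(-25, Rational(-120, 49)) = Rational(3000, 49)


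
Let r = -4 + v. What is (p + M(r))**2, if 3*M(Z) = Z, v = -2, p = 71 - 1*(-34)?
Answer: 10609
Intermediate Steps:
p = 105 (p = 71 + 34 = 105)
r = -6 (r = -4 - 2 = -6)
M(Z) = Z/3
(p + M(r))**2 = (105 + (1/3)*(-6))**2 = (105 - 2)**2 = 103**2 = 10609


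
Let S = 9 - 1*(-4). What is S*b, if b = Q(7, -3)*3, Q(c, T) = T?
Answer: -117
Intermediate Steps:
b = -9 (b = -3*3 = -9)
S = 13 (S = 9 + 4 = 13)
S*b = 13*(-9) = -117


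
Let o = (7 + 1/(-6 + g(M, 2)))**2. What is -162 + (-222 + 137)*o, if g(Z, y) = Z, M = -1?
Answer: -203778/49 ≈ -4158.7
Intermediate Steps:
o = 2304/49 (o = (7 + 1/(-6 - 1))**2 = (7 + 1/(-7))**2 = (7 - 1/7)**2 = (48/7)**2 = 2304/49 ≈ 47.020)
-162 + (-222 + 137)*o = -162 + (-222 + 137)*(2304/49) = -162 - 85*2304/49 = -162 - 195840/49 = -203778/49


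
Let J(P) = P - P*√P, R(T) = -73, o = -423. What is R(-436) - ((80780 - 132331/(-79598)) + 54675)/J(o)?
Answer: -1031370336787/14276060496 + 10782079421*I*√47/4758686832 ≈ -72.245 + 15.533*I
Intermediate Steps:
J(P) = P - P^(3/2)
R(-436) - ((80780 - 132331/(-79598)) + 54675)/J(o) = -73 - ((80780 - 132331/(-79598)) + 54675)/(-423 - (-423)^(3/2)) = -73 - ((80780 - 132331*(-1/79598)) + 54675)/(-423 - (-1269)*I*√47) = -73 - ((80780 + 132331/79598) + 54675)/(-423 + 1269*I*√47) = -73 - (6430058771/79598 + 54675)/(-423 + 1269*I*√47) = -73 - 10782079421/(79598*(-423 + 1269*I*√47))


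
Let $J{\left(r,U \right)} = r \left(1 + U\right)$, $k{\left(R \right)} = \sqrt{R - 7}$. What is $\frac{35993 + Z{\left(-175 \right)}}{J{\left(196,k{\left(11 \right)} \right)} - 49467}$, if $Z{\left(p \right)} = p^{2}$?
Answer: $- \frac{7402}{5431} \approx -1.3629$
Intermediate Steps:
$k{\left(R \right)} = \sqrt{-7 + R}$
$\frac{35993 + Z{\left(-175 \right)}}{J{\left(196,k{\left(11 \right)} \right)} - 49467} = \frac{35993 + \left(-175\right)^{2}}{196 \left(1 + \sqrt{-7 + 11}\right) - 49467} = \frac{35993 + 30625}{196 \left(1 + \sqrt{4}\right) - 49467} = \frac{66618}{196 \left(1 + 2\right) - 49467} = \frac{66618}{196 \cdot 3 - 49467} = \frac{66618}{588 - 49467} = \frac{66618}{-48879} = 66618 \left(- \frac{1}{48879}\right) = - \frac{7402}{5431}$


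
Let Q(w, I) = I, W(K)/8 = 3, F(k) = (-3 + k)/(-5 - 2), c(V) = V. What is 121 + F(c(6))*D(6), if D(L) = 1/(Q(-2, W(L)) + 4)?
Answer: 23713/196 ≈ 120.98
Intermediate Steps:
F(k) = 3/7 - k/7 (F(k) = (-3 + k)/(-7) = (-3 + k)*(-⅐) = 3/7 - k/7)
W(K) = 24 (W(K) = 8*3 = 24)
D(L) = 1/28 (D(L) = 1/(24 + 4) = 1/28)
121 + F(c(6))*D(6) = 121 + (3/7 - ⅐*6)*(1/28) = 121 + (3/7 - 6/7)*(1/28) = 121 - 3/7*1/28 = 121 - 3/196 = 23713/196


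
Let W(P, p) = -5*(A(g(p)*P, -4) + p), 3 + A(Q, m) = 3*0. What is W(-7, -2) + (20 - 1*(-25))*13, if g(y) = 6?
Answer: 610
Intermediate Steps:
A(Q, m) = -3 (A(Q, m) = -3 + 3*0 = -3 + 0 = -3)
W(P, p) = 15 - 5*p (W(P, p) = -5*(-3 + p) = 15 - 5*p)
W(-7, -2) + (20 - 1*(-25))*13 = (15 - 5*(-2)) + (20 - 1*(-25))*13 = (15 + 10) + (20 + 25)*13 = 25 + 45*13 = 25 + 585 = 610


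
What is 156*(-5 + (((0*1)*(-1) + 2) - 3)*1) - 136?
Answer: -1072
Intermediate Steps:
156*(-5 + (((0*1)*(-1) + 2) - 3)*1) - 136 = 156*(-5 + ((0*(-1) + 2) - 3)*1) - 136 = 156*(-5 + ((0 + 2) - 3)*1) - 136 = 156*(-5 + (2 - 3)*1) - 136 = 156*(-5 - 1*1) - 136 = 156*(-5 - 1) - 136 = 156*(-6) - 136 = -936 - 136 = -1072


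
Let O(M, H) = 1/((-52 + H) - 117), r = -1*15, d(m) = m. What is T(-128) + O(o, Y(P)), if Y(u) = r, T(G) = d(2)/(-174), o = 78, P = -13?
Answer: -271/16008 ≈ -0.016929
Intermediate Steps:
T(G) = -1/87 (T(G) = 2/(-174) = 2*(-1/174) = -1/87)
r = -15
Y(u) = -15
O(M, H) = 1/(-169 + H)
T(-128) + O(o, Y(P)) = -1/87 + 1/(-169 - 15) = -1/87 + 1/(-184) = -1/87 - 1/184 = -271/16008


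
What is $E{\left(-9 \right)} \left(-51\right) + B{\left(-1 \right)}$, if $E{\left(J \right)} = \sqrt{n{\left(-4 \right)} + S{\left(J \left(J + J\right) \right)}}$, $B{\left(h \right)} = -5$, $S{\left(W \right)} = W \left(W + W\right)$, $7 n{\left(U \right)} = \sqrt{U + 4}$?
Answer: $-5 - 8262 \sqrt{2} \approx -11689.0$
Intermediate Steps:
$n{\left(U \right)} = \frac{\sqrt{4 + U}}{7}$ ($n{\left(U \right)} = \frac{\sqrt{U + 4}}{7} = \frac{\sqrt{4 + U}}{7}$)
$S{\left(W \right)} = 2 W^{2}$ ($S{\left(W \right)} = W 2 W = 2 W^{2}$)
$E{\left(J \right)} = 2 \sqrt{2} \sqrt{J^{4}}$ ($E{\left(J \right)} = \sqrt{\frac{\sqrt{4 - 4}}{7} + 2 \left(J \left(J + J\right)\right)^{2}} = \sqrt{\frac{\sqrt{0}}{7} + 2 \left(J 2 J\right)^{2}} = \sqrt{\frac{1}{7} \cdot 0 + 2 \left(2 J^{2}\right)^{2}} = \sqrt{0 + 2 \cdot 4 J^{4}} = \sqrt{0 + 8 J^{4}} = \sqrt{8 J^{4}} = 2 \sqrt{2} \sqrt{J^{4}}$)
$E{\left(-9 \right)} \left(-51\right) + B{\left(-1 \right)} = 2 \sqrt{2} \sqrt{\left(-9\right)^{4}} \left(-51\right) - 5 = 2 \sqrt{2} \sqrt{6561} \left(-51\right) - 5 = 2 \sqrt{2} \cdot 81 \left(-51\right) - 5 = 162 \sqrt{2} \left(-51\right) - 5 = - 8262 \sqrt{2} - 5 = -5 - 8262 \sqrt{2}$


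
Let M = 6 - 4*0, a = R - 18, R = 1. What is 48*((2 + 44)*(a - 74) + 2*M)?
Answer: -200352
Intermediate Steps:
a = -17 (a = 1 - 18 = -17)
M = 6 (M = 6 + 0 = 6)
48*((2 + 44)*(a - 74) + 2*M) = 48*((2 + 44)*(-17 - 74) + 2*6) = 48*(46*(-91) + 12) = 48*(-4186 + 12) = 48*(-4174) = -200352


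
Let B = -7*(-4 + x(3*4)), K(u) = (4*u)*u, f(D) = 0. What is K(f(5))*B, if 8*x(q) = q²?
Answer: 0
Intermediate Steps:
x(q) = q²/8
K(u) = 4*u²
B = -98 (B = -7*(-4 + (3*4)²/8) = -7*(-4 + (⅛)*12²) = -7*(-4 + (⅛)*144) = -7*(-4 + 18) = -7*14 = -98)
K(f(5))*B = (4*0²)*(-98) = (4*0)*(-98) = 0*(-98) = 0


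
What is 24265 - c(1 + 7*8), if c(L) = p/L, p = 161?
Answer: 1382944/57 ≈ 24262.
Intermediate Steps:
c(L) = 161/L
24265 - c(1 + 7*8) = 24265 - 161/(1 + 7*8) = 24265 - 161/(1 + 56) = 24265 - 161/57 = 1382944/57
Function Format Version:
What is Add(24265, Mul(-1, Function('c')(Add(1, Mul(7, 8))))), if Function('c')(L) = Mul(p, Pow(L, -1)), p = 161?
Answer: Rational(1382944, 57) ≈ 24262.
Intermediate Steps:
Function('c')(L) = Mul(161, Pow(L, -1))
Add(24265, Mul(-1, Function('c')(Add(1, Mul(7, 8))))) = Add(24265, Mul(-1, Mul(161, Pow(Add(1, Mul(7, 8)), -1)))) = Add(24265, Mul(-1, Mul(161, Pow(Add(1, 56), -1)))) = Add(24265, Mul(-1, Mul(161, Pow(57, -1)))) = Add(24265, Mul(-1, Mul(161, Rational(1, 57)))) = Add(24265, Mul(-1, Rational(161, 57))) = Add(24265, Rational(-161, 57)) = Rational(1382944, 57)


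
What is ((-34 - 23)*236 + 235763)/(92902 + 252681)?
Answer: 222311/345583 ≈ 0.64329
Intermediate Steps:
((-34 - 23)*236 + 235763)/(92902 + 252681) = (-57*236 + 235763)/345583 = (-13452 + 235763)*(1/345583) = 222311*(1/345583) = 222311/345583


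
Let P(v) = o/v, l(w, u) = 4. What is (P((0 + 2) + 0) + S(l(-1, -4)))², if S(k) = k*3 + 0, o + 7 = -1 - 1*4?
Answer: 36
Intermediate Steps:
o = -12 (o = -7 + (-1 - 1*4) = -7 + (-1 - 4) = -7 - 5 = -12)
P(v) = -12/v
S(k) = 3*k (S(k) = 3*k + 0 = 3*k)
(P((0 + 2) + 0) + S(l(-1, -4)))² = (-12/((0 + 2) + 0) + 3*4)² = (-12/(2 + 0) + 12)² = (-12/2 + 12)² = (-12*½ + 12)² = (-6 + 12)² = 6² = 36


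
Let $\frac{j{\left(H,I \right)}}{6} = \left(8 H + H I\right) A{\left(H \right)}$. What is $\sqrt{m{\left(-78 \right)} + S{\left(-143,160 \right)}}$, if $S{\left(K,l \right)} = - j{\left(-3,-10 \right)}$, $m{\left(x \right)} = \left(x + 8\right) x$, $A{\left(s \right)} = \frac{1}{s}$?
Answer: $12 \sqrt{38} \approx 73.973$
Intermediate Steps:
$m{\left(x \right)} = x \left(8 + x\right)$ ($m{\left(x \right)} = \left(8 + x\right) x = x \left(8 + x\right)$)
$j{\left(H,I \right)} = \frac{6 \left(8 H + H I\right)}{H}$ ($j{\left(H,I \right)} = 6 \frac{8 H + H I}{H} = \frac{6 \left(8 H + H I\right)}{H}$)
$S{\left(K,l \right)} = 12$ ($S{\left(K,l \right)} = - (48 + 6 \left(-10\right)) = - (48 - 60) = \left(-1\right) \left(-12\right) = 12$)
$\sqrt{m{\left(-78 \right)} + S{\left(-143,160 \right)}} = \sqrt{- 78 \left(8 - 78\right) + 12} = \sqrt{\left(-78\right) \left(-70\right) + 12} = \sqrt{5460 + 12} = \sqrt{5472} = 12 \sqrt{38}$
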